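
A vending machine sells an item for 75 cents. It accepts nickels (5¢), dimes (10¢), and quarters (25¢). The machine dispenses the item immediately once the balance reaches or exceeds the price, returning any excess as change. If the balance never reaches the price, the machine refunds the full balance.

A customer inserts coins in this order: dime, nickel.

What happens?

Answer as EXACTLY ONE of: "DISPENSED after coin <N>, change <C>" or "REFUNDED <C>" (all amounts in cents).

Price: 75¢
Coin 1 (dime, 10¢): balance = 10¢
Coin 2 (nickel, 5¢): balance = 15¢
All coins inserted, balance 15¢ < price 75¢ → REFUND 15¢

Answer: REFUNDED 15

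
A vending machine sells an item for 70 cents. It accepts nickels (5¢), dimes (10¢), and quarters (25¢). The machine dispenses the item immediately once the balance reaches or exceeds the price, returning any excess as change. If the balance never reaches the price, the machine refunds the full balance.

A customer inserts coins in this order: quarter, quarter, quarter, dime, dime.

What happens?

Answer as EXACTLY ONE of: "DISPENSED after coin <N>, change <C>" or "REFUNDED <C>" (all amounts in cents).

Answer: DISPENSED after coin 3, change 5

Derivation:
Price: 70¢
Coin 1 (quarter, 25¢): balance = 25¢
Coin 2 (quarter, 25¢): balance = 50¢
Coin 3 (quarter, 25¢): balance = 75¢
  → balance >= price → DISPENSE, change = 75 - 70 = 5¢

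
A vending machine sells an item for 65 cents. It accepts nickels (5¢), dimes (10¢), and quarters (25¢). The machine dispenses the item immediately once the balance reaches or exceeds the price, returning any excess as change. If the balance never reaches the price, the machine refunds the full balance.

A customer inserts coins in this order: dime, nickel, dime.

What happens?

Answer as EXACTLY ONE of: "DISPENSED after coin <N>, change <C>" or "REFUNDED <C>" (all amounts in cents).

Price: 65¢
Coin 1 (dime, 10¢): balance = 10¢
Coin 2 (nickel, 5¢): balance = 15¢
Coin 3 (dime, 10¢): balance = 25¢
All coins inserted, balance 25¢ < price 65¢ → REFUND 25¢

Answer: REFUNDED 25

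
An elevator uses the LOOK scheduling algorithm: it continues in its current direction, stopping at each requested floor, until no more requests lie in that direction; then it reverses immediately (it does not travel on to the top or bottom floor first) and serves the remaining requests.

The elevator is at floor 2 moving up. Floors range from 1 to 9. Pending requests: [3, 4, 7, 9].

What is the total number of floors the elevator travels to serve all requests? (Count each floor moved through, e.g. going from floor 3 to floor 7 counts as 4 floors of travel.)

Answer: 7

Derivation:
Start at floor 2 moving up, LOOK stop order: [3, 4, 7, 9]
  2 → 3: |3-2| = 1, total = 1
  3 → 4: |4-3| = 1, total = 2
  4 → 7: |7-4| = 3, total = 5
  7 → 9: |9-7| = 2, total = 7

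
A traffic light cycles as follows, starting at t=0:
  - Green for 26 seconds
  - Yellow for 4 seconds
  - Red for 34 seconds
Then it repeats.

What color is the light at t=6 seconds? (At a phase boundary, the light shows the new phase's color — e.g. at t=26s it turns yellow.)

Answer: green

Derivation:
Cycle length = 26 + 4 + 34 = 64s
t = 6, phase_t = 6 mod 64 = 6
6 < 26 (green end) → GREEN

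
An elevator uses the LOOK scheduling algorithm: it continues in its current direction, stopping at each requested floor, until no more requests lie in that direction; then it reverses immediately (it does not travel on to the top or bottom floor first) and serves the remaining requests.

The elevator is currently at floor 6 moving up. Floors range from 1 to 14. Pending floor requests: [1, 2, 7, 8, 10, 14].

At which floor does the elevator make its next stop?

Current floor: 6, direction: up
Requests above: [7, 8, 10, 14]
Requests below: [1, 2]
Moving up and requests lie above → nearest above is min([7, 8, 10, 14]) = 7

Answer: 7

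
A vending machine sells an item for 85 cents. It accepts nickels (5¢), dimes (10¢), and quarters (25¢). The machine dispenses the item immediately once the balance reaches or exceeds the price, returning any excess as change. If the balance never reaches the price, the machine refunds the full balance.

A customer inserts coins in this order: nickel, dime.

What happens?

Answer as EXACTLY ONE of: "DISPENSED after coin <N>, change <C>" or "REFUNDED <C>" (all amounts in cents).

Price: 85¢
Coin 1 (nickel, 5¢): balance = 5¢
Coin 2 (dime, 10¢): balance = 15¢
All coins inserted, balance 15¢ < price 85¢ → REFUND 15¢

Answer: REFUNDED 15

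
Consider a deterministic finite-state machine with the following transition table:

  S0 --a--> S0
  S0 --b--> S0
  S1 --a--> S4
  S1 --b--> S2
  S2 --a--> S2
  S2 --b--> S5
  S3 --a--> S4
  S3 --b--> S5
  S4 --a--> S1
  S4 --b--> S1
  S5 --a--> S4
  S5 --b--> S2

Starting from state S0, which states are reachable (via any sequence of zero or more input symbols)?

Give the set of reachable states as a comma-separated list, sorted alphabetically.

Answer: S0

Derivation:
BFS from S0:
  visit S0: S0--a-->S0 (seen), S0--b-->S0 (seen)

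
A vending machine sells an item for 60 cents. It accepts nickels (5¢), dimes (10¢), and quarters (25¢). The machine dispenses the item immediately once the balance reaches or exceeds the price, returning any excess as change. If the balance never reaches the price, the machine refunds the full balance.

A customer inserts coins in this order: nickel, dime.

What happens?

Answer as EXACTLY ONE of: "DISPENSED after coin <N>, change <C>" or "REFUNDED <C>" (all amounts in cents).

Answer: REFUNDED 15

Derivation:
Price: 60¢
Coin 1 (nickel, 5¢): balance = 5¢
Coin 2 (dime, 10¢): balance = 15¢
All coins inserted, balance 15¢ < price 60¢ → REFUND 15¢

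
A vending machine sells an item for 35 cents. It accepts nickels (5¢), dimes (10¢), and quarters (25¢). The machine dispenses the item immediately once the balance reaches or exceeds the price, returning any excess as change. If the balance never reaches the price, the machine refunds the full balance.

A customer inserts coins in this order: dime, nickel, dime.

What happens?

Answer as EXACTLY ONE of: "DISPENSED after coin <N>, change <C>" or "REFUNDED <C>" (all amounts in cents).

Answer: REFUNDED 25

Derivation:
Price: 35¢
Coin 1 (dime, 10¢): balance = 10¢
Coin 2 (nickel, 5¢): balance = 15¢
Coin 3 (dime, 10¢): balance = 25¢
All coins inserted, balance 25¢ < price 35¢ → REFUND 25¢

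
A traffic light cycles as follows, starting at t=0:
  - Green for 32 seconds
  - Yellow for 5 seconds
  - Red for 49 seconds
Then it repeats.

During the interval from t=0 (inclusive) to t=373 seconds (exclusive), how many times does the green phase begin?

Answer: 5

Derivation:
Cycle = 32+5+49 = 86s
green phase starts at t = k*86 + 0 for k=0,1,2,...
Need k*86+0 < 373 → k < 4.337
k ∈ {0, ..., 4} → 5 starts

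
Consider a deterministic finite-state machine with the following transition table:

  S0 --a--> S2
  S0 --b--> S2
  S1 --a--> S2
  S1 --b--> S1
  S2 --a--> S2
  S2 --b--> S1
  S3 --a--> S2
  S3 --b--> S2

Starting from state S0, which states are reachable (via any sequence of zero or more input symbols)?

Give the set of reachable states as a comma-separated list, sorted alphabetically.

BFS from S0:
  visit S0: S0--a-->S2 (new), S0--b-->S2 (seen)
  visit S2: S2--a-->S2 (seen), S2--b-->S1 (new)
  visit S1: S1--a-->S2 (seen), S1--b-->S1 (seen)

Answer: S0, S1, S2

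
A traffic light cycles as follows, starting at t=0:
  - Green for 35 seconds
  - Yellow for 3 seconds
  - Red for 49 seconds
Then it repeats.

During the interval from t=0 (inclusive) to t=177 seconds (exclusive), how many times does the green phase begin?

Cycle = 35+3+49 = 87s
green phase starts at t = k*87 + 0 for k=0,1,2,...
Need k*87+0 < 177 → k < 2.034
k ∈ {0, ..., 2} → 3 starts

Answer: 3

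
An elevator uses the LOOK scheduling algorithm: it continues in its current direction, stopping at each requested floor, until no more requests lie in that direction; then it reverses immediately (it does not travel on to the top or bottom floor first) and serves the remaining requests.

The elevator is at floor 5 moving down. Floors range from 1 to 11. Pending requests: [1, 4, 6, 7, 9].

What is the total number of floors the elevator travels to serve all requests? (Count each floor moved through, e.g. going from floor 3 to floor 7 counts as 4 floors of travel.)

Start at floor 5 moving down, LOOK stop order: [4, 1, 6, 7, 9]
  5 → 4: |4-5| = 1, total = 1
  4 → 1: |1-4| = 3, total = 4
  1 → 6: |6-1| = 5, total = 9
  6 → 7: |7-6| = 1, total = 10
  7 → 9: |9-7| = 2, total = 12

Answer: 12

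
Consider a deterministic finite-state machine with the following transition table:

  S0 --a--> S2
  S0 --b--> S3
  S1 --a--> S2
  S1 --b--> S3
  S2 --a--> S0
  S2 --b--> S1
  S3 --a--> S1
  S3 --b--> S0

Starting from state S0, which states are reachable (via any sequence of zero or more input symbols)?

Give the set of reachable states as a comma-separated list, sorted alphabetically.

Answer: S0, S1, S2, S3

Derivation:
BFS from S0:
  visit S0: S0--a-->S2 (new), S0--b-->S3 (new)
  visit S2: S2--a-->S0 (seen), S2--b-->S1 (new)
  visit S3: S3--a-->S1 (seen), S3--b-->S0 (seen)
  visit S1: S1--a-->S2 (seen), S1--b-->S3 (seen)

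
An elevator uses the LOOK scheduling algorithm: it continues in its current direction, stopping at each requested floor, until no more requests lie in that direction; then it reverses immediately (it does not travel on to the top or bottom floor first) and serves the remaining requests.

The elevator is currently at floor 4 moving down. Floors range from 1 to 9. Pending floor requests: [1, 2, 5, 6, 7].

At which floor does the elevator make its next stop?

Answer: 2

Derivation:
Current floor: 4, direction: down
Requests above: [5, 6, 7]
Requests below: [1, 2]
Moving down and requests lie below → nearest below is max([1, 2]) = 2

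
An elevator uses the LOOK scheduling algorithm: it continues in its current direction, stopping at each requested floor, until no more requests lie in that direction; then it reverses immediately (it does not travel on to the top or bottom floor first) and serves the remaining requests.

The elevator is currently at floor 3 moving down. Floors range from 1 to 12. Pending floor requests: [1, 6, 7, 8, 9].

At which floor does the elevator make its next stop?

Current floor: 3, direction: down
Requests above: [6, 7, 8, 9]
Requests below: [1]
Moving down and requests lie below → nearest below is max([1]) = 1

Answer: 1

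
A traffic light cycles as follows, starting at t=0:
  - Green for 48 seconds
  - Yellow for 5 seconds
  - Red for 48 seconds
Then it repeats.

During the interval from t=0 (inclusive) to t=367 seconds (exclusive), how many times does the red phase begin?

Answer: 4

Derivation:
Cycle = 48+5+48 = 101s
red phase starts at t = k*101 + 53 for k=0,1,2,...
Need k*101+53 < 367 → k < 3.109
k ∈ {0, ..., 3} → 4 starts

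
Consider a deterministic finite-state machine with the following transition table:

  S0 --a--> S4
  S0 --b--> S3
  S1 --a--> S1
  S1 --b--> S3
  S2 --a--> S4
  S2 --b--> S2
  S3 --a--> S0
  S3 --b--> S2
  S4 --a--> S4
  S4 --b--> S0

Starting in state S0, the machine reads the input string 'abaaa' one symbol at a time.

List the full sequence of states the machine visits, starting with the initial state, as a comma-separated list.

Start: S0
  read 'a': S0 --a--> S4
  read 'b': S4 --b--> S0
  read 'a': S0 --a--> S4
  read 'a': S4 --a--> S4
  read 'a': S4 --a--> S4

Answer: S0, S4, S0, S4, S4, S4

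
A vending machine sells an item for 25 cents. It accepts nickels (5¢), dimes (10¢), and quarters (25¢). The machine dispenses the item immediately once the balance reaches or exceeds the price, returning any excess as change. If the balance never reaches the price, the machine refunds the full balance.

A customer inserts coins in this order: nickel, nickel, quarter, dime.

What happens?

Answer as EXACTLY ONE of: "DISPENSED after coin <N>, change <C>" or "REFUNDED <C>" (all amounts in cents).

Answer: DISPENSED after coin 3, change 10

Derivation:
Price: 25¢
Coin 1 (nickel, 5¢): balance = 5¢
Coin 2 (nickel, 5¢): balance = 10¢
Coin 3 (quarter, 25¢): balance = 35¢
  → balance >= price → DISPENSE, change = 35 - 25 = 10¢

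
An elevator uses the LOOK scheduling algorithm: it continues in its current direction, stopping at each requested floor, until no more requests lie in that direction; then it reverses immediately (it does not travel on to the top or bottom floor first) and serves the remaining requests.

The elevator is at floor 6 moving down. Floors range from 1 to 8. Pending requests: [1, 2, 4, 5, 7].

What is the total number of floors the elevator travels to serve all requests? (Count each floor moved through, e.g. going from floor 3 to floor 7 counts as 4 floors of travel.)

Start at floor 6 moving down, LOOK stop order: [5, 4, 2, 1, 7]
  6 → 5: |5-6| = 1, total = 1
  5 → 4: |4-5| = 1, total = 2
  4 → 2: |2-4| = 2, total = 4
  2 → 1: |1-2| = 1, total = 5
  1 → 7: |7-1| = 6, total = 11

Answer: 11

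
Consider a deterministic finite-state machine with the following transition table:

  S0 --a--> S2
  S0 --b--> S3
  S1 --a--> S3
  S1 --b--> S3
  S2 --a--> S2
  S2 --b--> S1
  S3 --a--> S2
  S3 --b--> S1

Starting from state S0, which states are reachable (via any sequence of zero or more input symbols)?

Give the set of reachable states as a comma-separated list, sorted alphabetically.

BFS from S0:
  visit S0: S0--a-->S2 (new), S0--b-->S3 (new)
  visit S2: S2--a-->S2 (seen), S2--b-->S1 (new)
  visit S3: S3--a-->S2 (seen), S3--b-->S1 (seen)
  visit S1: S1--a-->S3 (seen), S1--b-->S3 (seen)

Answer: S0, S1, S2, S3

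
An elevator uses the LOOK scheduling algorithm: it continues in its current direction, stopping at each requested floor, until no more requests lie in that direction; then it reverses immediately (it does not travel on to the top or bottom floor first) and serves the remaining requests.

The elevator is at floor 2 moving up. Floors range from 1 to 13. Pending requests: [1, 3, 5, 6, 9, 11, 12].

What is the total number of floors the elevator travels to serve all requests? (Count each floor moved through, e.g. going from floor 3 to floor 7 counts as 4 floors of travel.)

Answer: 21

Derivation:
Start at floor 2 moving up, LOOK stop order: [3, 5, 6, 9, 11, 12, 1]
  2 → 3: |3-2| = 1, total = 1
  3 → 5: |5-3| = 2, total = 3
  5 → 6: |6-5| = 1, total = 4
  6 → 9: |9-6| = 3, total = 7
  9 → 11: |11-9| = 2, total = 9
  11 → 12: |12-11| = 1, total = 10
  12 → 1: |1-12| = 11, total = 21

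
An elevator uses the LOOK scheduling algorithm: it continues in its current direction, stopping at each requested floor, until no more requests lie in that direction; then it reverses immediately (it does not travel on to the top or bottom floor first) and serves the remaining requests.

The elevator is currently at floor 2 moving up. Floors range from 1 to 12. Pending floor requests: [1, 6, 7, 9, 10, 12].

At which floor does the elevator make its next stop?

Current floor: 2, direction: up
Requests above: [6, 7, 9, 10, 12]
Requests below: [1]
Moving up and requests lie above → nearest above is min([6, 7, 9, 10, 12]) = 6

Answer: 6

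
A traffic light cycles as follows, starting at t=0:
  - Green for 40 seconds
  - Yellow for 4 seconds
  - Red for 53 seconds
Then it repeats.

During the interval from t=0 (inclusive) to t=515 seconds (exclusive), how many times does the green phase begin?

Answer: 6

Derivation:
Cycle = 40+4+53 = 97s
green phase starts at t = k*97 + 0 for k=0,1,2,...
Need k*97+0 < 515 → k < 5.309
k ∈ {0, ..., 5} → 6 starts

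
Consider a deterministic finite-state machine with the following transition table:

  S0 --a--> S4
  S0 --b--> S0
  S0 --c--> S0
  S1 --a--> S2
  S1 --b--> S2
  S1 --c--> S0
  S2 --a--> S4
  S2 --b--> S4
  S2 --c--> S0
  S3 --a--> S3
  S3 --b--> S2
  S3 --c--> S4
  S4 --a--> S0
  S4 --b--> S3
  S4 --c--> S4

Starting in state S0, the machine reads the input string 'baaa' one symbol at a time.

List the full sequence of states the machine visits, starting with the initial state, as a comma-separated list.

Answer: S0, S0, S4, S0, S4

Derivation:
Start: S0
  read 'b': S0 --b--> S0
  read 'a': S0 --a--> S4
  read 'a': S4 --a--> S0
  read 'a': S0 --a--> S4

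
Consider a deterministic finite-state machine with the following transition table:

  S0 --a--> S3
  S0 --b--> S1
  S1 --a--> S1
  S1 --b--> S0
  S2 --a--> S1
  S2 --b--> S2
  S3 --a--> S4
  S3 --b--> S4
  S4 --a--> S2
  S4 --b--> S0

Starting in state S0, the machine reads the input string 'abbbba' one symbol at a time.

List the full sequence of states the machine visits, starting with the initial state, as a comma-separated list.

Start: S0
  read 'a': S0 --a--> S3
  read 'b': S3 --b--> S4
  read 'b': S4 --b--> S0
  read 'b': S0 --b--> S1
  read 'b': S1 --b--> S0
  read 'a': S0 --a--> S3

Answer: S0, S3, S4, S0, S1, S0, S3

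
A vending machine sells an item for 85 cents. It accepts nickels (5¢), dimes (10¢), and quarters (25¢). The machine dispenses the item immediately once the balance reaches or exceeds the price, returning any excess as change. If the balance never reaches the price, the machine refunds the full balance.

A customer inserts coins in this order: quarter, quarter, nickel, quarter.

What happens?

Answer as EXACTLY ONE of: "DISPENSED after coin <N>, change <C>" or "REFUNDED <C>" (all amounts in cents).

Answer: REFUNDED 80

Derivation:
Price: 85¢
Coin 1 (quarter, 25¢): balance = 25¢
Coin 2 (quarter, 25¢): balance = 50¢
Coin 3 (nickel, 5¢): balance = 55¢
Coin 4 (quarter, 25¢): balance = 80¢
All coins inserted, balance 80¢ < price 85¢ → REFUND 80¢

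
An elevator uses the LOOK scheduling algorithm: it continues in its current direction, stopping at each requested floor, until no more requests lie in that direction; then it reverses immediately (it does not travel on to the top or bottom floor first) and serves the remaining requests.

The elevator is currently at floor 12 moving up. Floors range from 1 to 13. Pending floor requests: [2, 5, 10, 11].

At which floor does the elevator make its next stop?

Answer: 11

Derivation:
Current floor: 12, direction: up
Requests above: []
Requests below: [2, 5, 10, 11]
Moving up but no requests above → reverse; nearest below is max([2, 5, 10, 11]) = 11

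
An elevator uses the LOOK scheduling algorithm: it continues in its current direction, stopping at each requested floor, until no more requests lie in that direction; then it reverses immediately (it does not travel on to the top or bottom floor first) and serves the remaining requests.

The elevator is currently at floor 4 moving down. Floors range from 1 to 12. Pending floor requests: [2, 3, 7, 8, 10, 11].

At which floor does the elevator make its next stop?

Answer: 3

Derivation:
Current floor: 4, direction: down
Requests above: [7, 8, 10, 11]
Requests below: [2, 3]
Moving down and requests lie below → nearest below is max([2, 3]) = 3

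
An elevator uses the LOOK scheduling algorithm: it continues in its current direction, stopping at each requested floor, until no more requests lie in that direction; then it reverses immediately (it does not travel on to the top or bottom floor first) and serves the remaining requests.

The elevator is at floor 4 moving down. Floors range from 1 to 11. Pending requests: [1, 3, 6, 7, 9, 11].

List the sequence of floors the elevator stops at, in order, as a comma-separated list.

Answer: 3, 1, 6, 7, 9, 11

Derivation:
Current: 4, moving DOWN
Serve below first (descending): [3, 1]
Then reverse, serve above (ascending): [6, 7, 9, 11]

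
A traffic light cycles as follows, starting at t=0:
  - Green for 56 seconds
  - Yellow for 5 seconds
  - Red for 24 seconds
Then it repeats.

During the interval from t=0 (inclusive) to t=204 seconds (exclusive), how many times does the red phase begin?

Answer: 2

Derivation:
Cycle = 56+5+24 = 85s
red phase starts at t = k*85 + 61 for k=0,1,2,...
Need k*85+61 < 204 → k < 1.682
k ∈ {0, ..., 1} → 2 starts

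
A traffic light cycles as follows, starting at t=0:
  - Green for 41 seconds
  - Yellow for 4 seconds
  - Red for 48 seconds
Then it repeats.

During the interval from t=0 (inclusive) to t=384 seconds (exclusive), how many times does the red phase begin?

Cycle = 41+4+48 = 93s
red phase starts at t = k*93 + 45 for k=0,1,2,...
Need k*93+45 < 384 → k < 3.645
k ∈ {0, ..., 3} → 4 starts

Answer: 4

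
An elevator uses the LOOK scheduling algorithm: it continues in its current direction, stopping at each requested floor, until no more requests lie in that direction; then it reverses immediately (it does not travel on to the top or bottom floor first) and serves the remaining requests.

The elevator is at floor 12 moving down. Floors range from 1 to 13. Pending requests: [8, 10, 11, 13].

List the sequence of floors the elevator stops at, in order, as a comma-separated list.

Answer: 11, 10, 8, 13

Derivation:
Current: 12, moving DOWN
Serve below first (descending): [11, 10, 8]
Then reverse, serve above (ascending): [13]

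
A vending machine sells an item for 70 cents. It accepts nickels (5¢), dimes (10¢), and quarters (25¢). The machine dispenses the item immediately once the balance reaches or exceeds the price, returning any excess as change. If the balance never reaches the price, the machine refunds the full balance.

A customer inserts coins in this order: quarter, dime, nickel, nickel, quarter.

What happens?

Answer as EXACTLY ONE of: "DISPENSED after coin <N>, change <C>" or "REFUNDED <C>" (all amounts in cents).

Answer: DISPENSED after coin 5, change 0

Derivation:
Price: 70¢
Coin 1 (quarter, 25¢): balance = 25¢
Coin 2 (dime, 10¢): balance = 35¢
Coin 3 (nickel, 5¢): balance = 40¢
Coin 4 (nickel, 5¢): balance = 45¢
Coin 5 (quarter, 25¢): balance = 70¢
  → balance >= price → DISPENSE, change = 70 - 70 = 0¢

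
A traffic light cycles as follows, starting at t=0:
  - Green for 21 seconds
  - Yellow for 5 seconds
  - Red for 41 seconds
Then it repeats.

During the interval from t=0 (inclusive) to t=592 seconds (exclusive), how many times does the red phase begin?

Cycle = 21+5+41 = 67s
red phase starts at t = k*67 + 26 for k=0,1,2,...
Need k*67+26 < 592 → k < 8.448
k ∈ {0, ..., 8} → 9 starts

Answer: 9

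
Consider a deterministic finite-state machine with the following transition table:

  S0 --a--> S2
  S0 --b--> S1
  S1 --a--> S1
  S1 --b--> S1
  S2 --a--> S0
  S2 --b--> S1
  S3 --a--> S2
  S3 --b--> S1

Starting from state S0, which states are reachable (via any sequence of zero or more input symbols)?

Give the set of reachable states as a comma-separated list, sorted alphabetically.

Answer: S0, S1, S2

Derivation:
BFS from S0:
  visit S0: S0--a-->S2 (new), S0--b-->S1 (new)
  visit S2: S2--a-->S0 (seen), S2--b-->S1 (seen)
  visit S1: S1--a-->S1 (seen), S1--b-->S1 (seen)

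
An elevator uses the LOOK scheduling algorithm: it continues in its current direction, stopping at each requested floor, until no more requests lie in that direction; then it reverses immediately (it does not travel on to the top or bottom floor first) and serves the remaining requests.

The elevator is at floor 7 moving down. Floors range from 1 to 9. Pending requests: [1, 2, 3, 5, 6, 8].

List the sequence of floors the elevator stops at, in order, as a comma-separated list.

Current: 7, moving DOWN
Serve below first (descending): [6, 5, 3, 2, 1]
Then reverse, serve above (ascending): [8]

Answer: 6, 5, 3, 2, 1, 8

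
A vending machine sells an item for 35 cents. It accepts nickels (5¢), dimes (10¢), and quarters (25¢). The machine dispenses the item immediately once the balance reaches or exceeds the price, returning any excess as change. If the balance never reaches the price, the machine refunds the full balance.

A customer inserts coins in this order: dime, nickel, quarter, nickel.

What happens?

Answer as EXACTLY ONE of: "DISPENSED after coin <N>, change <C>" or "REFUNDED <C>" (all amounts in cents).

Price: 35¢
Coin 1 (dime, 10¢): balance = 10¢
Coin 2 (nickel, 5¢): balance = 15¢
Coin 3 (quarter, 25¢): balance = 40¢
  → balance >= price → DISPENSE, change = 40 - 35 = 5¢

Answer: DISPENSED after coin 3, change 5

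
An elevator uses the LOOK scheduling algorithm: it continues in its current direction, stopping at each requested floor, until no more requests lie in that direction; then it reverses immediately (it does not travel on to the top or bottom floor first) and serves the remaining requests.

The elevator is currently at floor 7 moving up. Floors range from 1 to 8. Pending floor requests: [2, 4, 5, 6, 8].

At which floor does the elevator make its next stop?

Answer: 8

Derivation:
Current floor: 7, direction: up
Requests above: [8]
Requests below: [2, 4, 5, 6]
Moving up and requests lie above → nearest above is min([8]) = 8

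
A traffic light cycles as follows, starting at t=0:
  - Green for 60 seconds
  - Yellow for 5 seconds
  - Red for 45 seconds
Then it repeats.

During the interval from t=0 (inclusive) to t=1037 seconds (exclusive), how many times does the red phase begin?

Answer: 9

Derivation:
Cycle = 60+5+45 = 110s
red phase starts at t = k*110 + 65 for k=0,1,2,...
Need k*110+65 < 1037 → k < 8.836
k ∈ {0, ..., 8} → 9 starts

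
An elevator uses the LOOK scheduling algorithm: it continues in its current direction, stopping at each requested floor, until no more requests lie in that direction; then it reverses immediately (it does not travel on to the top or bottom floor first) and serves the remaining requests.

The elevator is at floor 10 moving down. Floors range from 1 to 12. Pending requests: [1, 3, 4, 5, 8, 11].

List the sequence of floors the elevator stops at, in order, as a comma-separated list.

Answer: 8, 5, 4, 3, 1, 11

Derivation:
Current: 10, moving DOWN
Serve below first (descending): [8, 5, 4, 3, 1]
Then reverse, serve above (ascending): [11]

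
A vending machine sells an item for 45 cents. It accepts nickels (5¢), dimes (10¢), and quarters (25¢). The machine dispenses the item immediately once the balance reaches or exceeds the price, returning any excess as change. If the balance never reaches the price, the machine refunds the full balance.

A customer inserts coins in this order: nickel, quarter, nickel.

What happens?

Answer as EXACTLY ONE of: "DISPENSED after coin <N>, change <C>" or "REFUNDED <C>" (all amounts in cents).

Answer: REFUNDED 35

Derivation:
Price: 45¢
Coin 1 (nickel, 5¢): balance = 5¢
Coin 2 (quarter, 25¢): balance = 30¢
Coin 3 (nickel, 5¢): balance = 35¢
All coins inserted, balance 35¢ < price 45¢ → REFUND 35¢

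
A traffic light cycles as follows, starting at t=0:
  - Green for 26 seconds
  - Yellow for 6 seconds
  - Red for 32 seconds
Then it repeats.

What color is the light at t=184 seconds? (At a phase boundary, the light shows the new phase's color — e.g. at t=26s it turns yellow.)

Answer: red

Derivation:
Cycle length = 26 + 6 + 32 = 64s
t = 184, phase_t = 184 mod 64 = 56
56 >= 32 → RED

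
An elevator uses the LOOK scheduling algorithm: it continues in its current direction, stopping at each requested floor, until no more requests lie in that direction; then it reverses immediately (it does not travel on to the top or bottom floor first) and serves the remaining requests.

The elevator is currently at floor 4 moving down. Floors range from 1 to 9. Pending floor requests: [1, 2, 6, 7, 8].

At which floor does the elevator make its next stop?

Answer: 2

Derivation:
Current floor: 4, direction: down
Requests above: [6, 7, 8]
Requests below: [1, 2]
Moving down and requests lie below → nearest below is max([1, 2]) = 2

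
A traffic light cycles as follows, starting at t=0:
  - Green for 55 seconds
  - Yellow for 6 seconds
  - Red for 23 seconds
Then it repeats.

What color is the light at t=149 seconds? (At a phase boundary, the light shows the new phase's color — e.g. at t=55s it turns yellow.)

Cycle length = 55 + 6 + 23 = 84s
t = 149, phase_t = 149 mod 84 = 65
65 >= 61 → RED

Answer: red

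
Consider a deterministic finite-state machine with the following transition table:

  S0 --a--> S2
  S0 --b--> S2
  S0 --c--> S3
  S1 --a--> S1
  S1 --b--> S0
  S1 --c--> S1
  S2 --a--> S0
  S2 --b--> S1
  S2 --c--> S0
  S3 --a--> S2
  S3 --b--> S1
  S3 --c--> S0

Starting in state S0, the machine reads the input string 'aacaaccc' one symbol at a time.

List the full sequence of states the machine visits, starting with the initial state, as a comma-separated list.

Start: S0
  read 'a': S0 --a--> S2
  read 'a': S2 --a--> S0
  read 'c': S0 --c--> S3
  read 'a': S3 --a--> S2
  read 'a': S2 --a--> S0
  read 'c': S0 --c--> S3
  read 'c': S3 --c--> S0
  read 'c': S0 --c--> S3

Answer: S0, S2, S0, S3, S2, S0, S3, S0, S3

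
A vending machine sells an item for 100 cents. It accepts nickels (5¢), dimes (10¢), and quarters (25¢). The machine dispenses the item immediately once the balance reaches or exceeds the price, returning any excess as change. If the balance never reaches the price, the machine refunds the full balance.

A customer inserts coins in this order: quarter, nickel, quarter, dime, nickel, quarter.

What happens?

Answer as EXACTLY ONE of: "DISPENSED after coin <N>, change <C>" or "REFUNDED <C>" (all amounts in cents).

Answer: REFUNDED 95

Derivation:
Price: 100¢
Coin 1 (quarter, 25¢): balance = 25¢
Coin 2 (nickel, 5¢): balance = 30¢
Coin 3 (quarter, 25¢): balance = 55¢
Coin 4 (dime, 10¢): balance = 65¢
Coin 5 (nickel, 5¢): balance = 70¢
Coin 6 (quarter, 25¢): balance = 95¢
All coins inserted, balance 95¢ < price 100¢ → REFUND 95¢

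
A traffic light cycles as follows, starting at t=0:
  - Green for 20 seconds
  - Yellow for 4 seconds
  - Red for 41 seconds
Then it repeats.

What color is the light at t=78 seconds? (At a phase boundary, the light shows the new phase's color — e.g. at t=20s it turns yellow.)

Cycle length = 20 + 4 + 41 = 65s
t = 78, phase_t = 78 mod 65 = 13
13 < 20 (green end) → GREEN

Answer: green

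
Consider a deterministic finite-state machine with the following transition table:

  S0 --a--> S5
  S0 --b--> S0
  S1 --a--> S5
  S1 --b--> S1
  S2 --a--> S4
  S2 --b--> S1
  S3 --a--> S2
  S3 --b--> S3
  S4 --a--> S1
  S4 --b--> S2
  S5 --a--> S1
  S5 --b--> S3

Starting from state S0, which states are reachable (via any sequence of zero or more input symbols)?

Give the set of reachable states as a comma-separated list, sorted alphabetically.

Answer: S0, S1, S2, S3, S4, S5

Derivation:
BFS from S0:
  visit S0: S0--a-->S5 (new), S0--b-->S0 (seen)
  visit S5: S5--a-->S1 (new), S5--b-->S3 (new)
  visit S1: S1--a-->S5 (seen), S1--b-->S1 (seen)
  visit S3: S3--a-->S2 (new), S3--b-->S3 (seen)
  visit S2: S2--a-->S4 (new), S2--b-->S1 (seen)
  visit S4: S4--a-->S1 (seen), S4--b-->S2 (seen)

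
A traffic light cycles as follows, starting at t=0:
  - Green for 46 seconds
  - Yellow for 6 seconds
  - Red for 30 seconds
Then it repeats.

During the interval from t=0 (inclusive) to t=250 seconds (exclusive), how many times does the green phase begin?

Cycle = 46+6+30 = 82s
green phase starts at t = k*82 + 0 for k=0,1,2,...
Need k*82+0 < 250 → k < 3.049
k ∈ {0, ..., 3} → 4 starts

Answer: 4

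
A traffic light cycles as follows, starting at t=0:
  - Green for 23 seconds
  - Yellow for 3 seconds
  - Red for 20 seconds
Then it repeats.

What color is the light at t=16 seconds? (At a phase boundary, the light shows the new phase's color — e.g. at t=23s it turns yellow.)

Answer: green

Derivation:
Cycle length = 23 + 3 + 20 = 46s
t = 16, phase_t = 16 mod 46 = 16
16 < 23 (green end) → GREEN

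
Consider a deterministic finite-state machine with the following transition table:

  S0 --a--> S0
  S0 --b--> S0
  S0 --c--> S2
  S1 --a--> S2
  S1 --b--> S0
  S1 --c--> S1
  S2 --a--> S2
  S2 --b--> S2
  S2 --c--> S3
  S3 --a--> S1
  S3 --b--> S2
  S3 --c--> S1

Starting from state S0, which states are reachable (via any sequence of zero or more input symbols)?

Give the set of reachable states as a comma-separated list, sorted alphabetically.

Answer: S0, S1, S2, S3

Derivation:
BFS from S0:
  visit S0: S0--a-->S0 (seen), S0--b-->S0 (seen), S0--c-->S2 (new)
  visit S2: S2--a-->S2 (seen), S2--b-->S2 (seen), S2--c-->S3 (new)
  visit S3: S3--a-->S1 (new), S3--b-->S2 (seen), S3--c-->S1 (seen)
  visit S1: S1--a-->S2 (seen), S1--b-->S0 (seen), S1--c-->S1 (seen)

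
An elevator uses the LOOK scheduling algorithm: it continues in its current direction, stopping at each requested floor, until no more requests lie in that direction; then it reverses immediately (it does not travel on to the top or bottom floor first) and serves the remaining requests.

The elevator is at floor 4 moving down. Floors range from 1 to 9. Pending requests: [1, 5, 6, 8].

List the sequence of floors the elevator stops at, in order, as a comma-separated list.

Current: 4, moving DOWN
Serve below first (descending): [1]
Then reverse, serve above (ascending): [5, 6, 8]

Answer: 1, 5, 6, 8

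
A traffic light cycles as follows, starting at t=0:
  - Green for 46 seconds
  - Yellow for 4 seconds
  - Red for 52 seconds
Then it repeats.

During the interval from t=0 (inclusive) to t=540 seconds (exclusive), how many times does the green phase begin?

Cycle = 46+4+52 = 102s
green phase starts at t = k*102 + 0 for k=0,1,2,...
Need k*102+0 < 540 → k < 5.294
k ∈ {0, ..., 5} → 6 starts

Answer: 6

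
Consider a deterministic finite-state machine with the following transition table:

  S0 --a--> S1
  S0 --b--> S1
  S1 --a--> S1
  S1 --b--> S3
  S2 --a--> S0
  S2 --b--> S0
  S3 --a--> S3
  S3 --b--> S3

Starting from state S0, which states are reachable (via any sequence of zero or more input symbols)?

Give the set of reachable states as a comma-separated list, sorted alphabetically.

BFS from S0:
  visit S0: S0--a-->S1 (new), S0--b-->S1 (seen)
  visit S1: S1--a-->S1 (seen), S1--b-->S3 (new)
  visit S3: S3--a-->S3 (seen), S3--b-->S3 (seen)

Answer: S0, S1, S3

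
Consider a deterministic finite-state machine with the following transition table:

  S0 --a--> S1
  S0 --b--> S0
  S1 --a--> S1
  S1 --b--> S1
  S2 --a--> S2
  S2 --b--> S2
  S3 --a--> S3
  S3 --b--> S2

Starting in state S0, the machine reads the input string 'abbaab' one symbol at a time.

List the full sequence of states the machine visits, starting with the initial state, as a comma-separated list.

Start: S0
  read 'a': S0 --a--> S1
  read 'b': S1 --b--> S1
  read 'b': S1 --b--> S1
  read 'a': S1 --a--> S1
  read 'a': S1 --a--> S1
  read 'b': S1 --b--> S1

Answer: S0, S1, S1, S1, S1, S1, S1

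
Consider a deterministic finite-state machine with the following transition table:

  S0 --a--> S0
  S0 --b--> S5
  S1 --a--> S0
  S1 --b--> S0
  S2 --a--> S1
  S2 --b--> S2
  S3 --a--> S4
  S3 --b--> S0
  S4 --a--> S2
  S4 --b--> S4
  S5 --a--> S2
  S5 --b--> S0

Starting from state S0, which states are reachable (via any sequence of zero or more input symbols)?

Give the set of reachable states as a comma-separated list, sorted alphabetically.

BFS from S0:
  visit S0: S0--a-->S0 (seen), S0--b-->S5 (new)
  visit S5: S5--a-->S2 (new), S5--b-->S0 (seen)
  visit S2: S2--a-->S1 (new), S2--b-->S2 (seen)
  visit S1: S1--a-->S0 (seen), S1--b-->S0 (seen)

Answer: S0, S1, S2, S5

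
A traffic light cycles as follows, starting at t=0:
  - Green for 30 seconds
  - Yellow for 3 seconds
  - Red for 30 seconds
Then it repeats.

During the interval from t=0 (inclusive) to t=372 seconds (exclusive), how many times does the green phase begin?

Cycle = 30+3+30 = 63s
green phase starts at t = k*63 + 0 for k=0,1,2,...
Need k*63+0 < 372 → k < 5.905
k ∈ {0, ..., 5} → 6 starts

Answer: 6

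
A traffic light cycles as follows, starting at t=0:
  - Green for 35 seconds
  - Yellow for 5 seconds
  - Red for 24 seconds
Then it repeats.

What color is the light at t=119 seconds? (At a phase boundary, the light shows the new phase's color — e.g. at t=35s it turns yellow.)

Cycle length = 35 + 5 + 24 = 64s
t = 119, phase_t = 119 mod 64 = 55
55 >= 40 → RED

Answer: red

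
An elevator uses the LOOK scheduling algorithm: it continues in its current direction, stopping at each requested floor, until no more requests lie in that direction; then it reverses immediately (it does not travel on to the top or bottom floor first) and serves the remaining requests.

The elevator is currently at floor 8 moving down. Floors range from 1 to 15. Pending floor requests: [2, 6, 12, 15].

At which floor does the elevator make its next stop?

Current floor: 8, direction: down
Requests above: [12, 15]
Requests below: [2, 6]
Moving down and requests lie below → nearest below is max([2, 6]) = 6

Answer: 6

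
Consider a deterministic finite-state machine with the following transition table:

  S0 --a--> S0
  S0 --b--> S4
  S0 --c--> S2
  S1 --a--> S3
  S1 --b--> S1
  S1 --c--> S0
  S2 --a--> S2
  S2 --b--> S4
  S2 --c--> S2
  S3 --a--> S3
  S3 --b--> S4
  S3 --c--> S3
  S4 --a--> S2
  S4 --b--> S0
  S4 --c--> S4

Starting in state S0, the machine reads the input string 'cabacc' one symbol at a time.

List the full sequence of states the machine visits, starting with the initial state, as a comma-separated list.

Start: S0
  read 'c': S0 --c--> S2
  read 'a': S2 --a--> S2
  read 'b': S2 --b--> S4
  read 'a': S4 --a--> S2
  read 'c': S2 --c--> S2
  read 'c': S2 --c--> S2

Answer: S0, S2, S2, S4, S2, S2, S2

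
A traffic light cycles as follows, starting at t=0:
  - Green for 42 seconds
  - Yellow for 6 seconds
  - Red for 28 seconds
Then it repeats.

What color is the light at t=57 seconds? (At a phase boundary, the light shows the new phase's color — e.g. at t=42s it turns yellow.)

Cycle length = 42 + 6 + 28 = 76s
t = 57, phase_t = 57 mod 76 = 57
57 >= 48 → RED

Answer: red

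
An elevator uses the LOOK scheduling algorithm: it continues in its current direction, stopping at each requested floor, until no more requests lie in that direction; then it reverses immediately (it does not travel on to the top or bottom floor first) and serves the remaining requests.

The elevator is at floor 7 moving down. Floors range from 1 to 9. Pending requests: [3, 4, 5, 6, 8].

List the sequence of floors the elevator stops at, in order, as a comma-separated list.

Answer: 6, 5, 4, 3, 8

Derivation:
Current: 7, moving DOWN
Serve below first (descending): [6, 5, 4, 3]
Then reverse, serve above (ascending): [8]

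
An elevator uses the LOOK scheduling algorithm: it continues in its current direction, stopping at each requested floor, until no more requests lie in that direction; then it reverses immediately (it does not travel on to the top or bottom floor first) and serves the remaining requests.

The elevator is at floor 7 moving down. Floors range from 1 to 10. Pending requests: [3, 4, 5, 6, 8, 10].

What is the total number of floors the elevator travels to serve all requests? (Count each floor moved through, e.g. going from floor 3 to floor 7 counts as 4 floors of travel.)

Start at floor 7 moving down, LOOK stop order: [6, 5, 4, 3, 8, 10]
  7 → 6: |6-7| = 1, total = 1
  6 → 5: |5-6| = 1, total = 2
  5 → 4: |4-5| = 1, total = 3
  4 → 3: |3-4| = 1, total = 4
  3 → 8: |8-3| = 5, total = 9
  8 → 10: |10-8| = 2, total = 11

Answer: 11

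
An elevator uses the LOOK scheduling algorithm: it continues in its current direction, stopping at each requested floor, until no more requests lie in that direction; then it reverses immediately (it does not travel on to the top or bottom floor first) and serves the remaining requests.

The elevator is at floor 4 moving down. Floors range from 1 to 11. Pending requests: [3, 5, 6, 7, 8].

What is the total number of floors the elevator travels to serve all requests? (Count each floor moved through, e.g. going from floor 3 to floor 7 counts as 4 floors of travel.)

Answer: 6

Derivation:
Start at floor 4 moving down, LOOK stop order: [3, 5, 6, 7, 8]
  4 → 3: |3-4| = 1, total = 1
  3 → 5: |5-3| = 2, total = 3
  5 → 6: |6-5| = 1, total = 4
  6 → 7: |7-6| = 1, total = 5
  7 → 8: |8-7| = 1, total = 6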